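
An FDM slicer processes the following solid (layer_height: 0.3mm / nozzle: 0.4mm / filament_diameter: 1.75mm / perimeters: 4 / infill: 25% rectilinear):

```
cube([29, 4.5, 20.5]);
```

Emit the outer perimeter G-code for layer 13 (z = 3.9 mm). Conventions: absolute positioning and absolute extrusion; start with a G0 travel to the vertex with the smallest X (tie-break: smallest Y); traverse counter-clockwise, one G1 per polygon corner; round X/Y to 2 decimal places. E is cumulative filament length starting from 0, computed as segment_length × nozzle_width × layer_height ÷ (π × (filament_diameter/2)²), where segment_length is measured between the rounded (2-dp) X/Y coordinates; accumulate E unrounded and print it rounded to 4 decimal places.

At z = 3.9 mm: the 29×4.5 cube contributes its full rectangle. The outline is a single polygon with 4 vertices. Extrusion per mm of travel: 0.4 × 0.3 / (π × 0.875²) = 0.049890. Accumulating E over each segment gives final E = 3.3426.

G0 X0.00 Y0.00 Z3.90
G1 X29.00 Y0.00 E1.4468
G1 X29.00 Y4.50 E1.6713
G1 X0.00 Y4.50 E3.1181
G1 X0.00 Y0.00 E3.3426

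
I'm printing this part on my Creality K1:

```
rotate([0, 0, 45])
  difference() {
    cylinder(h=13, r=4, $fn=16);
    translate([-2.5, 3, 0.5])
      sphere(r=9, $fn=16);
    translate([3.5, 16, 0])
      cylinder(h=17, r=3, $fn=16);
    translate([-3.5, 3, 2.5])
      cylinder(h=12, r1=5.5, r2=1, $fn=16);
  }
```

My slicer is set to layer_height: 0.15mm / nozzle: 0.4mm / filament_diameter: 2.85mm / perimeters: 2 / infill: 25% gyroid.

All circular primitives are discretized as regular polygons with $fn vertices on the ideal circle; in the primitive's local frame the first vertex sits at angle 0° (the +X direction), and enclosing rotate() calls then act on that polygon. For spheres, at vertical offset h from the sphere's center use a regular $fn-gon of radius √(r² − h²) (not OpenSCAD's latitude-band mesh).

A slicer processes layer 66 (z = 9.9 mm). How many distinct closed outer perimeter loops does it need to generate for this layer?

At z = 9.9 mm: the cylinder: section is a regular 16-gon, circumradius r=4; the sphere at (-2.5, 3) does not reach this height (|z−center|=9.400 > r=9); the cylinder at (3.5, 16): section is a regular 16-gon, circumradius r=3; the cone at (-3.5, 3) contributes a regular 16-gon of circumradius 2.725 (interpolated between r1=5.5 and r2=1 at t=0.617); After the difference (first − rest): starting from the r=4 cylinder, the r=3 cylinder at (3.5, 16) misses the remaining region (no effect); the cone at (-3.5, 3) partially overlaps it — only the 6.50 mm² overlap (of its 22.73 mm²) is removed, clipping the outline — 1 connected region; (whole slice rotated 45° about Z — lengths, areas and connectivity unchanged). The result has 1 disconnected region.

1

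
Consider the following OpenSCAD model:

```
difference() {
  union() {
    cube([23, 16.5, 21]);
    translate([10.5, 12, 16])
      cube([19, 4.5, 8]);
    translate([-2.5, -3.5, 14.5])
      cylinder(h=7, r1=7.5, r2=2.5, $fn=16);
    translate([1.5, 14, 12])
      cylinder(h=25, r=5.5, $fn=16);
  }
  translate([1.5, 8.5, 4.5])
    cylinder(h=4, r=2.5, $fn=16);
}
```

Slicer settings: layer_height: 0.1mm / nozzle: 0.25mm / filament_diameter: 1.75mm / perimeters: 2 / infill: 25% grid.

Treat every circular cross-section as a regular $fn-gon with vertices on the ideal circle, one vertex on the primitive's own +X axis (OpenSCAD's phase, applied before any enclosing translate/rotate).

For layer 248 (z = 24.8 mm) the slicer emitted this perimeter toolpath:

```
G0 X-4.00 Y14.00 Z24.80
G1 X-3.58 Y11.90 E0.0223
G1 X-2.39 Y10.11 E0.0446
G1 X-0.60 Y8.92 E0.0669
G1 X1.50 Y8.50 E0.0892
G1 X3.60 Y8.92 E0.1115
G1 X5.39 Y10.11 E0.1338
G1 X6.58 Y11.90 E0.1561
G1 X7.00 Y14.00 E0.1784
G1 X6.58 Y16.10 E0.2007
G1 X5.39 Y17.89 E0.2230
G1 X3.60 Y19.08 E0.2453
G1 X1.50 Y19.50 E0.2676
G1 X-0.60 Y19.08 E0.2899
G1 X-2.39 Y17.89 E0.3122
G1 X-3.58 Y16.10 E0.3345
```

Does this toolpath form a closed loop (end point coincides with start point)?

no

Start point (G0): (-4.00, 14.00). End point (last G1): the path does not return to the start — open.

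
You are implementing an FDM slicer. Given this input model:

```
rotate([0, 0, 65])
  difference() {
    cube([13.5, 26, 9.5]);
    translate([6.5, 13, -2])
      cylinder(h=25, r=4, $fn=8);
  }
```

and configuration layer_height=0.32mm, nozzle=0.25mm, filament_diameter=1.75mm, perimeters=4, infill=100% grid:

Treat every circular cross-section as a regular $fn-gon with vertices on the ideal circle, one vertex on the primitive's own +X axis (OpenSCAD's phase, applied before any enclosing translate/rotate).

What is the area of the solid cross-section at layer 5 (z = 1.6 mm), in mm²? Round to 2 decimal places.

305.75 mm²

At z = 1.6 mm: the 13.5×26 cube contributes its full rectangle (area 351.00 mm²); the r=4 cylinder at (6.5, 13) gives a regular 8-gon of circumradius 4 (constant along its height) (area = (8/2)·4.000²·sin(360°/8) = 45.25 mm²); Subtracting the remaining from the first: starting from the 13.5×26 cube (351.00 mm²), the r=4 cylinder at (6.5, 13) lies wholly inside it (removes its full 45.25 mm² and its 24.49 mm outline becomes a hole wall) — area = 305.75 mm²; (rotated 65° about Z; rotation is an isometry so areas/perimeters/island counts are preserved). Overall, the cross-section is one region with 1 hole. Net area = 305.75 mm².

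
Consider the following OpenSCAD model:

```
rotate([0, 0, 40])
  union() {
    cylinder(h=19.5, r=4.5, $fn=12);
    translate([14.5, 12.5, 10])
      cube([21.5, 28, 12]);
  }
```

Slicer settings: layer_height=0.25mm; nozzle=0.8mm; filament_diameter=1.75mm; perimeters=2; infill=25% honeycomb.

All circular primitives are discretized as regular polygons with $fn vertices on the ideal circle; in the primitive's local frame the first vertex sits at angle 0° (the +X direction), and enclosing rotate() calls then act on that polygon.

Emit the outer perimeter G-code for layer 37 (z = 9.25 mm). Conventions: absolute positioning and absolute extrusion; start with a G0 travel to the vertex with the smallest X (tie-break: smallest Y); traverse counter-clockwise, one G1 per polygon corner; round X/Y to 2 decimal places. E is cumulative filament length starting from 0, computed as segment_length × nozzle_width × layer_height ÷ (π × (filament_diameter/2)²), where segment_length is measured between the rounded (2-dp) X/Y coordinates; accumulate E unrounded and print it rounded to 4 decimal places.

At z = 9.25 mm: the cylinder: section is a regular 12-gon, circumradius r=4.5; the cube at (14.5, 12.5) is absent (z outside [10, 22]); Combining (union): only the r=4.5 cylinder is present, so the union is just that shape — 1 connected region; (rotated 40° about Z; rotation is an isometry so areas/perimeters/island counts are preserved). The outline is a single polygon with 12 vertices. Extrusion per mm of travel: 0.8 × 0.25 / (π × 0.875²) = 0.083150. Accumulating E over each segment gives final E = 2.3243.

G0 X-4.43 Y-0.78 Z9.25
G1 X-3.45 Y-2.89 E0.1934
G1 X-1.54 Y-4.23 E0.3875
G1 X0.78 Y-4.43 E0.5811
G1 X2.89 Y-3.45 E0.7745
G1 X4.23 Y-1.54 E0.9685
G1 X4.43 Y0.78 E1.1622
G1 X3.45 Y2.89 E1.3556
G1 X1.54 Y4.23 E1.5496
G1 X-0.78 Y4.43 E1.7432
G1 X-2.89 Y3.45 E1.9367
G1 X-4.23 Y1.54 E2.1307
G1 X-4.43 Y-0.78 E2.3243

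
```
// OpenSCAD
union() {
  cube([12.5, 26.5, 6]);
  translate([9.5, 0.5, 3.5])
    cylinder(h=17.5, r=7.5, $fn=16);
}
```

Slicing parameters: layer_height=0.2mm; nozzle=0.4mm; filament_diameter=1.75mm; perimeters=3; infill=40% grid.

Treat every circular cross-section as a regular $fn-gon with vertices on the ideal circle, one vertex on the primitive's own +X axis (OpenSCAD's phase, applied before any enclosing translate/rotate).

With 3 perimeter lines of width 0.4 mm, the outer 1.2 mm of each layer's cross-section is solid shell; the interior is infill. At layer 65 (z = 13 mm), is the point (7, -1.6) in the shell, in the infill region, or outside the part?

infill

At z = 13 mm: the cube does not reach this height (z outside [0, 6]); the cylinder at (9.5, 0.5): section is a regular 16-gon, circumradius r=7.5; Combining (union): only the r=7.5 cylinder at (9.5, 0.5) is present, so the union is just that shape — 1 connected region. Overall, the cross-section is a single solid region. The nearest boundary edge runs (2.57, -2.37)→(4.20, -4.80); distance from the point to it = 4.11 mm. The point is inside the cross-section and 4.11 mm from the nearest boundary — more than the 1.2 mm shell width (3 × 0.4), so it's in the infill interior.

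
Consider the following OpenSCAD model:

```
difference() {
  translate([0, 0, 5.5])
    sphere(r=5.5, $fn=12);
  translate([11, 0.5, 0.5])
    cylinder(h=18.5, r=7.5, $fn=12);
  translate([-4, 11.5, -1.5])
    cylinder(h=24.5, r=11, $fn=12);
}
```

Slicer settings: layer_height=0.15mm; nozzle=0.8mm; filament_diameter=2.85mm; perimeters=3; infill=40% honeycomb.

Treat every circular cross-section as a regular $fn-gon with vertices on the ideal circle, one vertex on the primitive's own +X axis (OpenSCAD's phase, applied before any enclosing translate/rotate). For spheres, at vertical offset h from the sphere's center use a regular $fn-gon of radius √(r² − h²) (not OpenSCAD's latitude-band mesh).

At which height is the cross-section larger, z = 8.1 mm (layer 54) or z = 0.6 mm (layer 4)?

Layer 54 (z = 8.1): the r=5.5 sphere contributes a regular 12-gon of circumradius √(5.5²−2.6²) = 4.847 (area = (12/2)·4.847²·sin(360°/12) = 70.47 mm²); the r=7.5 cylinder at (11, 0.5) contributes a regular 12-gon of circumradius 7.5 (area = (12/2)·7.500²·sin(360°/12) = 168.75 mm²); the cylinder at (-4, 11.5): section is a regular 12-gon, circumradius r=11 (area = (12/2)·11.000²·sin(360°/12) = 363.00 mm²); Taking the first minus the rest: starting from the r=5.5 sphere (70.47 mm²), the r=7.5 cylinder at (11, 0.5) partially overlaps it — only the 3.33 mm² overlap (of its 168.75 mm²) is removed, clipping the outline; the r=11 cylinder at (-4, 11.5) partially overlaps it — only the 19.49 mm² overlap (of its 363.00 mm²) is removed, clipping the outline — area = 47.64 mm². So its area = 47.64 mm². Layer 4 (z = 0.6): the r=5.5 sphere contributes a regular 12-gon of circumradius √(5.5²−4.9²) = 2.498 (area = (12/2)·2.498²·sin(360°/12) = 18.72 mm²); the r=7.5 cylinder at (11, 0.5) contributes a regular 12-gon of circumradius 7.5 (area = (12/2)·7.500²·sin(360°/12) = 168.75 mm²); the r=11 cylinder at (-4, 11.5) gives a regular 12-gon of circumradius 11 (constant along its height) (area = (12/2)·11.000²·sin(360°/12) = 363.00 mm²); Subtracting the remaining from the first: starting from the r=5.5 sphere (18.72 mm²), the r=7.5 cylinder at (11, 0.5) misses the remaining region (no effect); the r=11 cylinder at (-4, 11.5) partially overlaps it — only the 2.47 mm² overlap (of its 363.00 mm²) is removed, clipping the outline — area = 16.25 mm². So its area = 16.25 mm². Layer 54 is larger (47.64 vs 16.25 mm²).

layer 54 (z = 8.1 mm)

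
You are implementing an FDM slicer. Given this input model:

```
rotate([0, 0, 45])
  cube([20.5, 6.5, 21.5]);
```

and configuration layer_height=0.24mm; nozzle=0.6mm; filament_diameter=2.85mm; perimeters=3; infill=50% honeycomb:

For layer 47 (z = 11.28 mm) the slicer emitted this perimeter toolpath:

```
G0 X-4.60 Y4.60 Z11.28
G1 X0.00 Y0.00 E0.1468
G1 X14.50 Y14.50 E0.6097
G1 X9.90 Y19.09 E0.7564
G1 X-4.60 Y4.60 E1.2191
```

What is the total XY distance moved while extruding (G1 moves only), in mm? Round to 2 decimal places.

54.01 mm

Sum the Euclidean lengths of each G1 segment: total = 54.01 mm.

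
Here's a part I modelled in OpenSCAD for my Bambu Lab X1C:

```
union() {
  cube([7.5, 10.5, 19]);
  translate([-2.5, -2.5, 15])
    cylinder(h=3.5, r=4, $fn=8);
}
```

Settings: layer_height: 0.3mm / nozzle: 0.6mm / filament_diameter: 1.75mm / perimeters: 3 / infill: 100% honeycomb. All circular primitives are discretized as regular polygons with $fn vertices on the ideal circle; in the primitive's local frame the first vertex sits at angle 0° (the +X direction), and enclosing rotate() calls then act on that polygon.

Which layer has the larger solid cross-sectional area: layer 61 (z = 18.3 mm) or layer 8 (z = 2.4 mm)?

layer 61 (z = 18.3 mm)

Layer 61 (z = 18.3): the cube is present — its section is the full 7.5×10.5 rectangle (area 78.75 mm²); the r=4 cylinder at (-2.5, -2.5) gives a regular 8-gon of circumradius 4 (constant along its height) (area = (8/2)·4.000²·sin(360°/8) = 45.25 mm²); Combining (union): the regions partially overlap — summed areas 124.00 mm² minus the doubly-counted overlap 0.15 mm² gives 123.85 mm² — area = 123.85 mm². So its area = 123.85 mm². Layer 8 (z = 2.4): the 7.5×10.5 cube contributes its full rectangle (area 78.75 mm²); the cylinder at (-2.5, -2.5) is absent (z outside [15, 18.5]); Combining (union): only the 7.5×10.5 cube is present, so the union is just that shape — area = 78.75 mm². So its area = 78.75 mm². Layer 61 is larger (123.85 vs 78.75 mm²).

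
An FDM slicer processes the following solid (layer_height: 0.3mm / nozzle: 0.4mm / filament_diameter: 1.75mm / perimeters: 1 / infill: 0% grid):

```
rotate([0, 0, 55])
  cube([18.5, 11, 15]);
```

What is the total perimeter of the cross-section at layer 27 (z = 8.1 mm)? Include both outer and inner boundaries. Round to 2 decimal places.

59.00 mm

At z = 8.1 mm: the cube (footprint 18.5×11) is included at this height (perimeter 59.00 mm); (whole slice rotated 55° about Z — lengths, areas and connectivity unchanged). Overall, the cross-section is a single solid region. Total boundary length (outer) = 59.00 mm.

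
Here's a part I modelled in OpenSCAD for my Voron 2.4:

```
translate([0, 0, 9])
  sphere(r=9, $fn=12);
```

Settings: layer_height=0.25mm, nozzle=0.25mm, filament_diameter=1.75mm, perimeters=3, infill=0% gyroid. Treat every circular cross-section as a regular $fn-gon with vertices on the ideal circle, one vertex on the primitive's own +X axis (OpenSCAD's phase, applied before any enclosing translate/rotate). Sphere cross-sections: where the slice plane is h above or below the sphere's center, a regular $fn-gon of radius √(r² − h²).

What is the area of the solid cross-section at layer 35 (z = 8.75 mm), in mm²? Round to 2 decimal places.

At z = 8.75 mm: the sphere: section is a regular 12-gon, circumradius = √(r²−h²) = √(9²−0.25²) = 8.997 (area = (12/2)·8.997²·sin(360°/12) = 242.81 mm²). Overall, the cross-section is a single solid region. Net area = 242.81 mm².

242.81 mm²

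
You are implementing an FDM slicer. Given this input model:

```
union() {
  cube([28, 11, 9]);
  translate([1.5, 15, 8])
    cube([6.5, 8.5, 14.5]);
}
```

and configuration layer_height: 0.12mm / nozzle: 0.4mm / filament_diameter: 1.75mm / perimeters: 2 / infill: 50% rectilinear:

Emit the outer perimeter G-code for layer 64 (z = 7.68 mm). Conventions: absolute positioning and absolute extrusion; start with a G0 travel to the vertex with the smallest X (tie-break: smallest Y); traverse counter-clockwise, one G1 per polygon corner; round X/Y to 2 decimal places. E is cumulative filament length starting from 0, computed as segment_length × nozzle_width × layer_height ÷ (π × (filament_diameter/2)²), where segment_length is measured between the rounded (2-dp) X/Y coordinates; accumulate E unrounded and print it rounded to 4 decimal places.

G0 X0.00 Y0.00 Z7.68
G1 X28.00 Y0.00 E0.5588
G1 X28.00 Y11.00 E0.7783
G1 X0.00 Y11.00 E1.3371
G1 X0.00 Y0.00 E1.5566

At z = 7.68 mm: the cube is present — its section is the full 28×11 rectangle; the cube at (1.5, 15) does not reach this height (z outside [8, 22.5]); Merging all regions: only the 28×11 cube is present, so the union is just that shape — 1 connected region. The outline is a single polygon with 4 vertices. Extrusion per mm of travel: 0.4 × 0.12 / (π × 0.875²) = 0.019956. Accumulating E over each segment gives final E = 1.5566.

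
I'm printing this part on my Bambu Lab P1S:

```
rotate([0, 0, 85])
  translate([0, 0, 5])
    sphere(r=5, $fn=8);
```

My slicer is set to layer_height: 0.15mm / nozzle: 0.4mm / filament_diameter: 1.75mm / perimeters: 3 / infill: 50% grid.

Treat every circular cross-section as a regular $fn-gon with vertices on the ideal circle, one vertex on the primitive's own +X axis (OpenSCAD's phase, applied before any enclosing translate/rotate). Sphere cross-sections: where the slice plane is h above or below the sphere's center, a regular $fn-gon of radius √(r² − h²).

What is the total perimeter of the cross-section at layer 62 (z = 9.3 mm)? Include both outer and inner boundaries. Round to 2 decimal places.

15.62 mm

At z = 9.3 mm: the r=5 sphere slices to a regular 8-gon of circumradius 2.551 (√(r²−h²) with h=4.3 from center) (perimeter = 2·8·2.551·sin(180°/8) = 15.62 mm); (whole slice rotated 85° about Z — lengths, areas and connectivity unchanged). Overall, the cross-section is a single solid region. Total boundary length (outer) = 15.62 mm.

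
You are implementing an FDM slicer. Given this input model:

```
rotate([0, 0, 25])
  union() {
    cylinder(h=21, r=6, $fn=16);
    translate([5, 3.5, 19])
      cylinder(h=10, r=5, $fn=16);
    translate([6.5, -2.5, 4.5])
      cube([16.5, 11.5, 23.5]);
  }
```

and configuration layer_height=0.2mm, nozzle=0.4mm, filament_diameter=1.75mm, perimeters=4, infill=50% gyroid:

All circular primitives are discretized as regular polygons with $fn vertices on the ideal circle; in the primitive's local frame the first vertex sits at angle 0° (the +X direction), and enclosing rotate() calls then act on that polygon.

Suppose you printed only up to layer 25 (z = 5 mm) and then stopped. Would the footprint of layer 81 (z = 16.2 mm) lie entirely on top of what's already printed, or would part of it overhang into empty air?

entirely on top

Compare the two slices. At z = 5: the r=6 cylinder contributes a regular 16-gon of circumradius 6 (area = (16/2)·6.000²·sin(360°/16) = 110.21 mm²); the cylinder at (5, 3.5) is absent (z outside [19, 29]); the cube at (6.5, -2.5) is present — its section is the full 16.5×11.5 rectangle (area 189.75 mm²); Combining (union): the 2 present regions are separate (no shared area or edge), so areas and boundary lengths simply add and each stays a separate island — area = 299.96 mm²; (rotated 25° about Z; rotation is an isometry so areas/perimeters/island counts are preserved). At z = 16.2: the r=6 cylinder contributes a regular 16-gon of circumradius 6 (area = (16/2)·6.000²·sin(360°/16) = 110.21 mm²); the cylinder at (5, 3.5) is not intersected at this z (z outside [19, 29]); the cube at (6.5, -2.5) (footprint 16.5×11.5) is included at this height (area 189.75 mm²); Taking the union: the 2 present regions are separate (no shared area or edge), so areas and boundary lengths simply add and each stays a separate island — area = 299.96 mm²; (whole slice rotated 25° about Z — lengths, areas and connectivity unchanged). Checking containment: the cross-section at z = 16.2 is a subset of the cross-section at z = 5.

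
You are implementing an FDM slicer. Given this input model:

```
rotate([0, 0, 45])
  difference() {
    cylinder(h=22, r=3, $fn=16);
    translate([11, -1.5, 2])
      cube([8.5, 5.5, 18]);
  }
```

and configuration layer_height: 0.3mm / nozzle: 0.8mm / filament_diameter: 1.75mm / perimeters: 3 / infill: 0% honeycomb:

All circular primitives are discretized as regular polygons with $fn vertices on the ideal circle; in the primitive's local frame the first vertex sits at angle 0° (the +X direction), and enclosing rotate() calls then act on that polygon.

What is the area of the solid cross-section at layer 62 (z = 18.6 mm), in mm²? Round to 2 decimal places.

27.55 mm²

At z = 18.6 mm: the r=3 cylinder contributes a regular 16-gon of circumradius 3 (area = (16/2)·3.000²·sin(360°/16) = 27.55 mm²); the cube at (11, -1.5) is present — its section is the full 8.5×5.5 rectangle (area 46.75 mm²); After the difference (first − rest): starting from the r=3 cylinder (27.55 mm²), the 8.5×5.5 cube at (11, -1.5) misses the remaining region (no effect) — area = 27.55 mm²; (rotated 45° about Z; rotation is an isometry so areas/perimeters/island counts are preserved). Overall, the cross-section is a single solid region. Net area = 27.55 mm².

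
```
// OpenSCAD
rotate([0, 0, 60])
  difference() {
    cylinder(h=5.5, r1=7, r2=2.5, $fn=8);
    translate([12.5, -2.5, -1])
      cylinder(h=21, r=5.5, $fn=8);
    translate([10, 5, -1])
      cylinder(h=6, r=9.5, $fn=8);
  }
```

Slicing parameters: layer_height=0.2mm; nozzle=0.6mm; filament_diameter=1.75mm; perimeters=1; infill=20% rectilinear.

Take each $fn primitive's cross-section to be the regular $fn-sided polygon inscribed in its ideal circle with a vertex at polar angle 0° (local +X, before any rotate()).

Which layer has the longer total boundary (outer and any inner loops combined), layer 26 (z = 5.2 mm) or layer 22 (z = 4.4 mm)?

layer 22 (z = 4.4 mm)

Layer 26 (z = 5.2): the cone (r1=7→r2=2.5) has section circumradius 2.745 here — a regular 8-gon (perimeter = 2·8·2.745·sin(180°/8) = 16.81 mm); the r=5.5 cylinder at (12.5, -2.5) gives a regular 8-gon of circumradius 5.5 (constant along its height) (perimeter = 2·8·5.500·sin(180°/8) = 33.68 mm); the cylinder at (10, 5) is not intersected at this z (z outside [-1, 5]); Subtracting the remaining from the first: starting from the cone, the r=5.5 cylinder at (12.5, -2.5) misses the remaining region (no effect) — boundary = 16.81 mm; (rotated 60° about Z; rotation is an isometry so areas/perimeters/island counts are preserved). So its perimeter = 16.81 mm. Layer 22 (z = 4.4): the cone contributes a regular 8-gon of circumradius 3.400 (interpolated between r1=7 and r2=2.5 at t=0.800) (perimeter = 2·8·3.400·sin(180°/8) = 20.82 mm); the r=5.5 cylinder at (12.5, -2.5) gives a regular 8-gon of circumradius 5.5 (constant along its height) (perimeter = 2·8·5.500·sin(180°/8) = 33.68 mm); the r=9.5 cylinder at (10, 5) contributes a regular 8-gon of circumradius 9.5 (perimeter = 2·8·9.500·sin(180°/8) = 58.17 mm); Taking the first minus the rest: starting from the cone, the r=5.5 cylinder at (12.5, -2.5) misses the remaining region (no effect); the r=9.5 cylinder at (10, 5) partially overlaps it — only the 2.58 mm² overlap (of its 255.27 mm²) is removed, clipping the outline — boundary = 20.18 mm; (rotated 60° about Z; rotation is an isometry so areas/perimeters/island counts are preserved). So its perimeter = 20.18 mm. Layer 22 is larger (20.18 vs 16.81 mm).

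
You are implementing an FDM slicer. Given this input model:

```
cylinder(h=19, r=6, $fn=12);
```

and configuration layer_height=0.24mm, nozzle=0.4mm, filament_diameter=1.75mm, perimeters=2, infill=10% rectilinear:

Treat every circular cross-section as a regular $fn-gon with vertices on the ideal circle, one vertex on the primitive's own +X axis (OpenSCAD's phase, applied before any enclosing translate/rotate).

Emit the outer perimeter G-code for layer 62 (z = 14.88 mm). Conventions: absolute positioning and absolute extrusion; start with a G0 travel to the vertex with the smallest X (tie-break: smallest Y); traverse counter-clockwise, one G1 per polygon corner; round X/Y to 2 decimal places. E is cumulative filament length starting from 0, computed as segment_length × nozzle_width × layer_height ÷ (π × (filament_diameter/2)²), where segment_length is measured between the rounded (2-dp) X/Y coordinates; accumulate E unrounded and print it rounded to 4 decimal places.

At z = 14.88 mm: the r=6 cylinder contributes a regular 12-gon of circumradius 6. The outline is a single polygon with 12 vertices. Extrusion per mm of travel: 0.4 × 0.24 / (π × 0.875²) = 0.039912. Accumulating E over each segment gives final E = 1.4881.

G0 X-6.00 Y0.00 Z14.88
G1 X-5.20 Y-3.00 E0.1239
G1 X-3.00 Y-5.20 E0.2481
G1 X0.00 Y-6.00 E0.3720
G1 X3.00 Y-5.20 E0.4959
G1 X5.20 Y-3.00 E0.6201
G1 X6.00 Y0.00 E0.7440
G1 X5.20 Y3.00 E0.8680
G1 X3.00 Y5.20 E0.9921
G1 X0.00 Y6.00 E1.1161
G1 X-3.00 Y5.20 E1.2400
G1 X-5.20 Y3.00 E1.3642
G1 X-6.00 Y0.00 E1.4881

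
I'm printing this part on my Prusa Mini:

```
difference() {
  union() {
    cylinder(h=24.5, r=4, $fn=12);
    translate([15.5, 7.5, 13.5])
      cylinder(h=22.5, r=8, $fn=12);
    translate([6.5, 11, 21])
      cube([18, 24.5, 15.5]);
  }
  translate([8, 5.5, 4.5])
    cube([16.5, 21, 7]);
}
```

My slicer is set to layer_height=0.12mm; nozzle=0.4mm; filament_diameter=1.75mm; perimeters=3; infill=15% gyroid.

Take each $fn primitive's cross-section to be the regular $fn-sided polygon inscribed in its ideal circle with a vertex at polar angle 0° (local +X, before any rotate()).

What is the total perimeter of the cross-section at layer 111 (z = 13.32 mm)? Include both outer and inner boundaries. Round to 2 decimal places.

24.85 mm

At z = 13.32 mm: the cylinder: section is a regular 12-gon, circumradius r=4 (perimeter = 2·12·4.000·sin(180°/12) = 24.85 mm); the cylinder at (15.5, 7.5) is absent (z outside [13.5, 36]); the cube at (6.5, 11) does not reach this height (z outside [21, 36.5]); Taking the union: only the r=4 cylinder is present, so the union is just that shape — boundary = 24.85 mm; the cube at (8, 5.5) is not intersected at this z (z outside [4.5, 11.5]); Taking the first minus the rest: none of the subtracted shapes is present at this height, so that combined region is unchanged — boundary = 24.85 mm. Overall, the cross-section is a single solid region. Total boundary length (outer) = 24.85 mm.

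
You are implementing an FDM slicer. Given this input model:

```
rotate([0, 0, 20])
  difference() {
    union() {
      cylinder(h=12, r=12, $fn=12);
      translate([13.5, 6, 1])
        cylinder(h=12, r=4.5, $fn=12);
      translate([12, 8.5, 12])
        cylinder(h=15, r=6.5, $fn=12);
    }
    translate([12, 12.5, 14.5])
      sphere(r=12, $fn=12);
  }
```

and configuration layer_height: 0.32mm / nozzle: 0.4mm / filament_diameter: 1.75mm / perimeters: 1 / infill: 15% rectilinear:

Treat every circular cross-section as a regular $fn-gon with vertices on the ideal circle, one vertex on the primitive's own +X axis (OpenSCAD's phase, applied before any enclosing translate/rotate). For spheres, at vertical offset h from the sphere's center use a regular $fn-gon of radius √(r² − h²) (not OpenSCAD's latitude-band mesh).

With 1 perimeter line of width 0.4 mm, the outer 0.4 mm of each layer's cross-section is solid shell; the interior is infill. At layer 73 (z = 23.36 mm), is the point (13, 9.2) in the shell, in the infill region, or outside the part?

At z = 23.36 mm: the cylinder does not reach this height (z outside [0, 12]); the cylinder at (13.5, 6) does not reach this height (z outside [1, 13]); the cylinder at (12, 8.5): section is a regular 12-gon, circumradius r=6.5; Merging all regions: only the r=6.5 cylinder at (12, 8.5) is present, so the union is just that shape — 1 connected region; the r=12 sphere at (12, 12.5) slices to a regular 12-gon of circumradius 8.093 (√(r²−h²) with h=8.86 from center); Taking the first minus the rest: starting from the result so far, the r=12 sphere at (12, 12.5) partially overlaps it — only the 100.75 mm² overlap (of its 196.50 mm²) is removed, clipping the outline — 1 connected region; (rotated 20° about Z; rotation is an isometry so areas/perimeters/island counts are preserved). Overall, the cross-section is a single solid region. Undo the 20° rotation: the query point maps to (15.363, 4.199) in the un-rotated model frame. The nearest boundary edge runs (17.63, 5.25)→(15.25, 2.87); distance from the point to it = 0.86 mm. The point is inside the cross-section and 0.86 mm from the nearest boundary — more than the 0.4 mm shell width (1 × 0.4), so it's in the infill interior.

infill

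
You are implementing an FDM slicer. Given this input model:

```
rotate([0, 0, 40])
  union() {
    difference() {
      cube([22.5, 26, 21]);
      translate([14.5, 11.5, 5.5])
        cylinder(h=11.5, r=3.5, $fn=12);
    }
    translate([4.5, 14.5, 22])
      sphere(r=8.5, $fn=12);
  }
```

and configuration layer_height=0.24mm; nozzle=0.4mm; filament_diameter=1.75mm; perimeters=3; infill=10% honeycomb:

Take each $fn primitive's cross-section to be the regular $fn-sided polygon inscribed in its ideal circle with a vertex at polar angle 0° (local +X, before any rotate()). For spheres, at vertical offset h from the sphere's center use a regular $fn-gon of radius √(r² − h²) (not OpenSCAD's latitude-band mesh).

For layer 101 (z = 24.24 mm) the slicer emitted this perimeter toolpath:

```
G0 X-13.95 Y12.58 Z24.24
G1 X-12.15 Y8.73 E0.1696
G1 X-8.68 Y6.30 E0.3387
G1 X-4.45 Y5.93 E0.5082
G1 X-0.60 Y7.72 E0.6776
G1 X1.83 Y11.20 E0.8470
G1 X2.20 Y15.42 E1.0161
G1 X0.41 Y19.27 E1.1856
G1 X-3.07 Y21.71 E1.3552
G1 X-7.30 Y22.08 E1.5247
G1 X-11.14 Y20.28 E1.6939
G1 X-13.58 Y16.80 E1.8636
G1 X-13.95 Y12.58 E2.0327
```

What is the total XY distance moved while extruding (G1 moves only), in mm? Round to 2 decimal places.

Sum the Euclidean lengths of each G1 segment: total = 50.93 mm.

50.93 mm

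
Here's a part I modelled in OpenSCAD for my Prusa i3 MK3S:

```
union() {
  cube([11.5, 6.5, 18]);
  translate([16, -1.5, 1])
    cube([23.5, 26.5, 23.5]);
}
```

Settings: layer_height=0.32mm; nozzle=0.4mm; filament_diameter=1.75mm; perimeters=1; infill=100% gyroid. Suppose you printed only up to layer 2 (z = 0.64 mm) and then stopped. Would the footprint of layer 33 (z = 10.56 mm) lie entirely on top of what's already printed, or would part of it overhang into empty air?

part overhangs

Compare the two slices. At z = 0.64: the 11.5×6.5 cube contributes its full rectangle (area 74.75 mm²); the cube at (16, -1.5) is absent (z outside [1, 24.5]); Combining (union): only the 11.5×6.5 cube is present, so the union is just that shape — area = 74.75 mm². At z = 10.56: the cube (footprint 11.5×6.5) is included at this height (area 74.75 mm²); the cube at (16, -1.5) (footprint 23.5×26.5) is included at this height (area 622.75 mm²); Merging all regions: the 2 present regions are separate (no shared area or edge), so areas and boundary lengths simply add and each stays a separate island — area = 697.50 mm². Checking containment: at z = 10.56 the cross-section extends beyond the z = 0.64 cross-section by about 622.75 mm².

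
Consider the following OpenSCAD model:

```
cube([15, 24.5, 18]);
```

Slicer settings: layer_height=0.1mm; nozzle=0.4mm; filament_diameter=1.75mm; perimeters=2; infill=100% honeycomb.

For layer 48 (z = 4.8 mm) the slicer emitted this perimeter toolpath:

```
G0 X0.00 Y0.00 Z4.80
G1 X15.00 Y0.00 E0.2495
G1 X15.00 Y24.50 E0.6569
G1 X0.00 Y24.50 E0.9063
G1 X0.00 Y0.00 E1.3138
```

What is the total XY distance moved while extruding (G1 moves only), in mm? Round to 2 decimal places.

79.00 mm

Sum the Euclidean lengths of each G1 segment: total = 79.00 mm.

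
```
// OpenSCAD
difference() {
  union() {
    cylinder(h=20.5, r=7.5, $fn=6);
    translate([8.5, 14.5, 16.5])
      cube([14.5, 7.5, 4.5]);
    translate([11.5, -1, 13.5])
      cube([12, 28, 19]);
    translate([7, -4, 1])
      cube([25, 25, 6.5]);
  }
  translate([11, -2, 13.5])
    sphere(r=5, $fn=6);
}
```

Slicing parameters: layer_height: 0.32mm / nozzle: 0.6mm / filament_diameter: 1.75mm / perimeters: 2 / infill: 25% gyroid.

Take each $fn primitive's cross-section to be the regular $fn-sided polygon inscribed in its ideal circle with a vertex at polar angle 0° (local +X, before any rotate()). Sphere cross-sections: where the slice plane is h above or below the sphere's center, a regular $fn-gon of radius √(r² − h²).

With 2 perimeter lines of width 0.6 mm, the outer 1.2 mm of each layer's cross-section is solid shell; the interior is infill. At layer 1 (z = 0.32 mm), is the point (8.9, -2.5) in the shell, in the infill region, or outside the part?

outside

At z = 0.32 mm: the r=7.5 cylinder contributes a regular 6-gon of circumradius 7.5; the cube at (8.5, 14.5) is not intersected at this z (z outside [16.5, 21]); the cube at (11.5, -1) does not reach this height (z outside [13.5, 32.5]); the cube at (7, -4) is not intersected at this z (z outside [1, 7.5]); Taking the union: only the r=7.5 cylinder is present, so the union is just that shape — 1 connected region; the sphere at (11, -2) is absent (|z−center|=13.180 > r=5); Taking the first minus the rest: none of the subtracted shapes is present at this height, so that combined region is unchanged — 1 connected region. Overall, the cross-section is a single solid region. The nearest boundary edge runs (3.75, -6.50)→(7.50, 0.00); distance from the point to it = 2.46 mm. The point is not inside any of the regions above, so it lies outside the cross-section (2.46 mm from the nearest boundary).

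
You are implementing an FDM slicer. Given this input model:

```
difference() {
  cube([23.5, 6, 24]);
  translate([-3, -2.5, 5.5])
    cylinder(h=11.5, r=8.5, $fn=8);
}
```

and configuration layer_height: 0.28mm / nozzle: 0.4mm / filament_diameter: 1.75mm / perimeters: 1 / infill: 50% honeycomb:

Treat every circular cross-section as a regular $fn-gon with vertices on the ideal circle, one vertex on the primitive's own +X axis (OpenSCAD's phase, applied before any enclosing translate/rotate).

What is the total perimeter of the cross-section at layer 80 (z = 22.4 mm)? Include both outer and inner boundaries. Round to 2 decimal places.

59.00 mm

At z = 22.4 mm: the cube is present — its section is the full 23.5×6 rectangle (perimeter 59.00 mm); the cylinder at (-3, -2.5) is not intersected at this z (z outside [5.5, 17]); Subtracting the remaining from the first: none of the subtracted shapes is present at this height, so the 23.5×6 cube is unchanged — boundary = 59.00 mm. Overall, the cross-section is a single solid region. Total boundary length (outer) = 59.00 mm.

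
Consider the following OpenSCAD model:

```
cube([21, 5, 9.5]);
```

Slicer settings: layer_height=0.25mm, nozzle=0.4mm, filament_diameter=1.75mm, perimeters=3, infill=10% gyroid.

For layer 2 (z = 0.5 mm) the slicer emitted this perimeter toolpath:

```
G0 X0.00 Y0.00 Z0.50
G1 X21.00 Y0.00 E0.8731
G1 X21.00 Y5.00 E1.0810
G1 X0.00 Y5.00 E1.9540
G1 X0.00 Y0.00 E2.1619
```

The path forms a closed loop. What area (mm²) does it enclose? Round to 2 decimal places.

105.00 mm²

Apply the shoelace formula to the sequence of (X, Y) vertices; enclosed area = 105.00 mm².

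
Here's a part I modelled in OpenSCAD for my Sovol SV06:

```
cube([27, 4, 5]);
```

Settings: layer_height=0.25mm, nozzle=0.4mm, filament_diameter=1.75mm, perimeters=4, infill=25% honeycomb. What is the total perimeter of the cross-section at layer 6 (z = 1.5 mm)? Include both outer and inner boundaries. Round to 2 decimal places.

62.00 mm

At z = 1.5 mm: the cube is present — its section is the full 27×4 rectangle (perimeter 62.00 mm). Overall, the cross-section is a single solid region. Total boundary length (outer) = 62.00 mm.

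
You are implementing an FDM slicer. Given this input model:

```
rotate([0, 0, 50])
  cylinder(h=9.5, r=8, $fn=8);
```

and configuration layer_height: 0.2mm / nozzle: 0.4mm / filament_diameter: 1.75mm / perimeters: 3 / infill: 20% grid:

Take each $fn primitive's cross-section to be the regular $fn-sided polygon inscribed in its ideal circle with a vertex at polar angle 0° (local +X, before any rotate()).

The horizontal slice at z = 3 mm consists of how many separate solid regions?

1

At z = 3 mm: the r=8 cylinder gives a regular 8-gon of circumradius 8 (constant along its height); (rotated 50° about Z; rotation is an isometry so areas/perimeters/island counts are preserved). The result has 1 disconnected region.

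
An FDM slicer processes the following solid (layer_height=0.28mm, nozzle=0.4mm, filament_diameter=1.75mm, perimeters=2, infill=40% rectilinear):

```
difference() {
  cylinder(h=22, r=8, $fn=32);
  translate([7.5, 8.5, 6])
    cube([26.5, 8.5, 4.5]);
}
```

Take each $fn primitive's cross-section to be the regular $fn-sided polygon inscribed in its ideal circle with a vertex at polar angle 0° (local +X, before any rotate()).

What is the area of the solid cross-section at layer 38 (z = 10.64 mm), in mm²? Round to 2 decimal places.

At z = 10.64 mm: the cylinder: section is a regular 32-gon, circumradius r=8 (area = (32/2)·8.000²·sin(360°/32) = 199.77 mm²); the cube at (7.5, 8.5) does not reach this height (z outside [6, 10.5]); After the difference (first − rest): none of the subtracted shapes is present at this height, so the r=8 cylinder is unchanged — area = 199.77 mm². Overall, the cross-section is a single solid region. Net area = 199.77 mm².

199.77 mm²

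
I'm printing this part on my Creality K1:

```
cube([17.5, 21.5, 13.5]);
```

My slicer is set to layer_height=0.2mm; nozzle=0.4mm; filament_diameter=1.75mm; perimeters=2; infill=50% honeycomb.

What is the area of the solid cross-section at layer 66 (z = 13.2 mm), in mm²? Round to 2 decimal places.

At z = 13.2 mm: the cube (footprint 17.5×21.5) is included at this height (area 376.25 mm²). Overall, the cross-section is a single solid region. Net area = 376.25 mm².

376.25 mm²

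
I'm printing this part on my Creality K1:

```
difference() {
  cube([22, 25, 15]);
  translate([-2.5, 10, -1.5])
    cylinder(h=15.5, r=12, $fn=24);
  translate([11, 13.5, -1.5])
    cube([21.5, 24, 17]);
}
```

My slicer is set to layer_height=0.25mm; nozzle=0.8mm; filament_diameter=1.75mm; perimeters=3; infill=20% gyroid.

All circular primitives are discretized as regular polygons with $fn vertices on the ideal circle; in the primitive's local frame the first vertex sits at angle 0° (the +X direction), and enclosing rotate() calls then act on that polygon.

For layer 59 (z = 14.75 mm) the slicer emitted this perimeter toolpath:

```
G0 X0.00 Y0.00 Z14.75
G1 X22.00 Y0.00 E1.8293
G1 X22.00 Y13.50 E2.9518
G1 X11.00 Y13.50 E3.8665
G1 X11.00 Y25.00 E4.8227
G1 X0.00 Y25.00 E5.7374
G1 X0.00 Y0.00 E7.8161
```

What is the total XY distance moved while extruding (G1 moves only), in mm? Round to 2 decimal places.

94.00 mm

Sum the Euclidean lengths of each G1 segment: total = 94.00 mm.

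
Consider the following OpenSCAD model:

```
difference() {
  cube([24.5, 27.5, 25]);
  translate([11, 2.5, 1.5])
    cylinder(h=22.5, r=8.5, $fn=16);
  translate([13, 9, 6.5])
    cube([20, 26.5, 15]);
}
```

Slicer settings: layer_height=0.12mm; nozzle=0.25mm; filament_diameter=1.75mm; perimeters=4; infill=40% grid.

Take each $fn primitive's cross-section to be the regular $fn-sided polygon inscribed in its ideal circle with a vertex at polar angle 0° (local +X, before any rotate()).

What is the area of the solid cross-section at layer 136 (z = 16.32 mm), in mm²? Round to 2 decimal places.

At z = 16.32 mm: the cube (footprint 24.5×27.5) is included at this height (area 673.75 mm²); the r=8.5 cylinder at (11, 2.5) contributes a regular 16-gon of circumradius 8.5 (area = (16/2)·8.500²·sin(360°/16) = 221.19 mm²); the cube at (13, 9) (footprint 20×26.5) is included at this height (area 530.00 mm²); After the difference (first − rest): starting from the 24.5×27.5 cube (673.75 mm²), the r=8.5 cylinder at (11, 2.5) partially overlaps it — only the 151.85 mm² overlap (of its 221.19 mm²) is removed, clipping the outline; the 20×26.5 cube at (13, 9) partially overlaps it — only the 209.53 mm² overlap (of its 530.00 mm²) is removed, clipping the outline — area = 312.37 mm². Overall, the cross-section has 2 separate islands. Net area = 312.37 mm².

312.37 mm²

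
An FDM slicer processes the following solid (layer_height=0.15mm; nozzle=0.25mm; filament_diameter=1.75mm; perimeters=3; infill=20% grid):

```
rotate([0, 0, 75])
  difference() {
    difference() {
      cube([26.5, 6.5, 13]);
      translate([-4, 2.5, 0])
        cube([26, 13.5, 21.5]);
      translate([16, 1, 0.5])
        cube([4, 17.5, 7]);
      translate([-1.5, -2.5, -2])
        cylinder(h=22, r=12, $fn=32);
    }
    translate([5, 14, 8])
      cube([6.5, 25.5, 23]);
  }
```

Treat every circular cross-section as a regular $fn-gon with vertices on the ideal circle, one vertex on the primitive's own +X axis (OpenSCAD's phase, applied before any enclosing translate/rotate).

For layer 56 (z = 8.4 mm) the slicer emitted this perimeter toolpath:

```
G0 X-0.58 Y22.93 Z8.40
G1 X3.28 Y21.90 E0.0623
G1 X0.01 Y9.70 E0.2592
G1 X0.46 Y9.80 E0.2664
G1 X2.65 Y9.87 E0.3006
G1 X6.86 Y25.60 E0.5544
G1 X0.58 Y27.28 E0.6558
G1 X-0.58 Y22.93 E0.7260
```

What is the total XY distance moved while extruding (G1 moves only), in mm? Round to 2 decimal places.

46.56 mm

Sum the Euclidean lengths of each G1 segment: total = 46.56 mm.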